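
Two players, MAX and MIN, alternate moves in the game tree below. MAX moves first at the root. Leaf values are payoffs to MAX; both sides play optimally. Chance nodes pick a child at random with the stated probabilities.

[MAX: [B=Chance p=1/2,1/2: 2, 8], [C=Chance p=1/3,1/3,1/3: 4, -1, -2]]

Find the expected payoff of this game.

B (Chance): 1/2·2 + 1/2·8 = 5
C (Chance): 1/3·4 + 1/3·-1 + 1/3·-2 = 0.33
Root (MAX): max(5, 0.33) = 5

5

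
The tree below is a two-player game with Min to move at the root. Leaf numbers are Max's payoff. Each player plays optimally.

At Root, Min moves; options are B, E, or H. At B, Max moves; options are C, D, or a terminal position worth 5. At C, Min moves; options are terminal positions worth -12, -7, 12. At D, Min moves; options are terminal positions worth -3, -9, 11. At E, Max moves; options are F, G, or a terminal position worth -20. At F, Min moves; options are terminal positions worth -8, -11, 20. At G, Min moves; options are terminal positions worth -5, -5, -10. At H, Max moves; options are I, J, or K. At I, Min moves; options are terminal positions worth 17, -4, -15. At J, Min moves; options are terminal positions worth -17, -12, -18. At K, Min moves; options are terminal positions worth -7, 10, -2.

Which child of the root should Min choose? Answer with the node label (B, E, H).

E

C (Min): min(-12, -7, 12) = -12
D (Min): min(-3, -9, 11) = -9
B (Max): max(-12, -9, 5) = 5
F (Min): min(-8, -11, 20) = -11
G (Min): min(-5, -5, -10) = -10
E (Max): max(-11, -10, -20) = -10
I (Min): min(17, -4, -15) = -15
J (Min): min(-17, -12, -18) = -18
K (Min): min(-7, 10, -2) = -7
H (Max): max(-15, -18, -7) = -7
Root (Min): min(5, -10, -7) = -10
Min picks the child with the lowest value: E (value -10).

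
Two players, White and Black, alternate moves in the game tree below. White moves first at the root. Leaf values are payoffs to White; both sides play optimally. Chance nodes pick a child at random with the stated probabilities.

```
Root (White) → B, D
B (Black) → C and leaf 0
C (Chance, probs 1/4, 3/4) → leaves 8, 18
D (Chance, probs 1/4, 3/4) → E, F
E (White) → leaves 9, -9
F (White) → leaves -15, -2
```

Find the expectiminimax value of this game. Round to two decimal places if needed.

C (Chance): 1/4·8 + 3/4·18 = 15.5
B (Black): min(15.5, 0) = 0
E (White): max(9, -9) = 9
F (White): max(-15, -2) = -2
D (Chance): 1/4·9 + 3/4·-2 = 0.75
Root (White): max(0, 0.75) = 0.75

0.75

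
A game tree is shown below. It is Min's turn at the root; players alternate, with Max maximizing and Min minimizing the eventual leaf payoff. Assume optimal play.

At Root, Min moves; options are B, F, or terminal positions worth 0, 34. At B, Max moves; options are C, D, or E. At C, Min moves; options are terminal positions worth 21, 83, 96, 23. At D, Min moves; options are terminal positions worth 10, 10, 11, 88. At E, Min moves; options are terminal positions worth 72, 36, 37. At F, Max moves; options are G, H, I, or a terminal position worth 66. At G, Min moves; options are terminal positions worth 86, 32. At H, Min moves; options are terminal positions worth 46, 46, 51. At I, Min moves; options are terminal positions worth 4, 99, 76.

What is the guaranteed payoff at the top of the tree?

0

C (Min): min(21, 83, 96, 23) = 21
D (Min): min(10, 10, 11, 88) = 10
E (Min): min(72, 36, 37) = 36
B (Max): max(21, 10, 36) = 36
G (Min): min(86, 32) = 32
H (Min): min(46, 46, 51) = 46
I (Min): min(4, 99, 76) = 4
F (Max): max(32, 46, 4, 66) = 66
Root (Min): min(36, 66, 0, 34) = 0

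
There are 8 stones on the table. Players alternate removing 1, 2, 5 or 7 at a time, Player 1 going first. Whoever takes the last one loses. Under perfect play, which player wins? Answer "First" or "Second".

Compute winning (W) and losing (L) positions by backward induction:
i:   0  1  2  3  4  5  6  7  8
     W  L  W  W  L  W  W  L  W
Position 8 is W, so the first player wins.

First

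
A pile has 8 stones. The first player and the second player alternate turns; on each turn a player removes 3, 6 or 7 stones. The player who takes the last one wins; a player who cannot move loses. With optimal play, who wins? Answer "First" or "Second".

Mark each pile size as W (mover wins) or L (mover loses):
i:   0  1  2  3  4  5  6  7  8
     L  L  L  W  W  W  W  W  W
Position 8 is W, so the first player wins.

First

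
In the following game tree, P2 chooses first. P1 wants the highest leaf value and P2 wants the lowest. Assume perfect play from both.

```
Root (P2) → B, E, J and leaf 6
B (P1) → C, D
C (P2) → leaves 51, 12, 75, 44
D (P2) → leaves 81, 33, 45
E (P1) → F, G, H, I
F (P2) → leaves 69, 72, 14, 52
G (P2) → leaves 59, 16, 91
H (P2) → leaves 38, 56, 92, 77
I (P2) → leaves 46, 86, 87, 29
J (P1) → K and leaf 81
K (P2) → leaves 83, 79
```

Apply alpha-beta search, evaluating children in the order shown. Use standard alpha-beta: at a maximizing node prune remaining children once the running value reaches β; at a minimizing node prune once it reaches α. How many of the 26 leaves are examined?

C [α=-∞,β=+∞]: v=12
D [α=12,β=+∞]: v=33
B [α=-∞,β=+∞]: v=33
F [α=-∞,β=33]: v=14
G [α=14,β=33]: v=16
H [α=16,β=33]: v=38
E [α=-∞,β=33]: v=38 after child 3 ≥ β → β-cutoff, skip 1
K [α=-∞,β=33]: v=79
J [α=-∞,β=33]: v=79 after child 1 ≥ β → β-cutoff, skip 1
Root [α=-∞,β=+∞]: v=6
Leaves evaluated: 21 of 26.

21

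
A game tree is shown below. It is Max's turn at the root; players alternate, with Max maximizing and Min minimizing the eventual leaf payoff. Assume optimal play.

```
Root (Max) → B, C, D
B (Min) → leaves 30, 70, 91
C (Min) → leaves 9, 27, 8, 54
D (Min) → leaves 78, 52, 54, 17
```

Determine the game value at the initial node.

30

B (Min): min(30, 70, 91) = 30
C (Min): min(9, 27, 8, 54) = 8
D (Min): min(78, 52, 54, 17) = 17
Root (Max): max(30, 8, 17) = 30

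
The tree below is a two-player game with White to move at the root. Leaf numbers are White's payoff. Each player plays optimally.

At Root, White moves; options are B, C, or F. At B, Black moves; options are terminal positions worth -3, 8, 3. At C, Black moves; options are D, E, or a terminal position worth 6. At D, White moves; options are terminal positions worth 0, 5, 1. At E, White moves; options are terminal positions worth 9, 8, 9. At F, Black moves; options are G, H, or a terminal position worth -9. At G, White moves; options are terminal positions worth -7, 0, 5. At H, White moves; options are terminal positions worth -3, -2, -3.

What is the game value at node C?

D: max(0, 5, 1) = 5
E: max(9, 8, 9) = 9
C: min(5, 9, 6) = 5

5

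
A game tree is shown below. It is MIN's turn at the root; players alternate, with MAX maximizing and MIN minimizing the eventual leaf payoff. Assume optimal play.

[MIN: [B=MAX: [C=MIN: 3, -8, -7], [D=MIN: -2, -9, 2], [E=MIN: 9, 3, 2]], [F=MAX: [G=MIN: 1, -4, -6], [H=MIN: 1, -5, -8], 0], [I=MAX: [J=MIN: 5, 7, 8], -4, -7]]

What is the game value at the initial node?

C (MIN): min(3, -8, -7) = -8
D (MIN): min(-2, -9, 2) = -9
E (MIN): min(9, 3, 2) = 2
B (MAX): max(-8, -9, 2) = 2
G (MIN): min(1, -4, -6) = -6
H (MIN): min(1, -5, -8) = -8
F (MAX): max(-6, -8, 0) = 0
J (MIN): min(5, 7, 8) = 5
I (MAX): max(5, -4, -7) = 5
Root (MIN): min(2, 0, 5) = 0

0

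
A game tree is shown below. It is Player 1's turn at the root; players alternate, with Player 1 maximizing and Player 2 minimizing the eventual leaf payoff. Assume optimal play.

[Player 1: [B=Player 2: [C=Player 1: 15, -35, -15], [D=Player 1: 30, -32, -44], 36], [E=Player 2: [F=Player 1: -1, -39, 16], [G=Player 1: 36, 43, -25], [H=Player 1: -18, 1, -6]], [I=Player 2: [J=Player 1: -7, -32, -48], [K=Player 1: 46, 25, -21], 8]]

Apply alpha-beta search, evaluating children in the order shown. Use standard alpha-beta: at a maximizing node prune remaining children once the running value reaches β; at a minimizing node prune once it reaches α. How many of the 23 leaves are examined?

C [α=-∞,β=+∞]: v=15
D [α=-∞,β=15]: v=30 after child 1 ≥ β → β-cutoff, skip 2
B [α=-∞,β=+∞]: v=15
F [α=15,β=+∞]: v=16
G [α=15,β=16]: v=36 after child 1 ≥ β → β-cutoff, skip 2
H [α=15,β=16]: v=1
E [α=15,β=+∞]: v=1
J [α=15,β=+∞]: v=-7
I [α=15,β=+∞]: v=-7 after child 1 ≤ α → α-cutoff, skip 2
Root [α=-∞,β=+∞]: v=15
Leaves evaluated: 15 of 23.

15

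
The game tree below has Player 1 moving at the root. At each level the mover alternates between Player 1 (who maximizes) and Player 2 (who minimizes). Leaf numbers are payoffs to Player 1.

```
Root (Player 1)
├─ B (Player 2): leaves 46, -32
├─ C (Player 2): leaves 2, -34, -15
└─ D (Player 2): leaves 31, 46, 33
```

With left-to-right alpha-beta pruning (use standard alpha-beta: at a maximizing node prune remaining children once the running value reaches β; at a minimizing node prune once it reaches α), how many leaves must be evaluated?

7

B [α=-∞,β=+∞]: v=-32
C [α=-32,β=+∞]: v=-34 after child 2 ≤ α → α-cutoff, skip 1
D [α=-32,β=+∞]: v=31
Root [α=-∞,β=+∞]: v=31
Leaves evaluated: 7 of 8.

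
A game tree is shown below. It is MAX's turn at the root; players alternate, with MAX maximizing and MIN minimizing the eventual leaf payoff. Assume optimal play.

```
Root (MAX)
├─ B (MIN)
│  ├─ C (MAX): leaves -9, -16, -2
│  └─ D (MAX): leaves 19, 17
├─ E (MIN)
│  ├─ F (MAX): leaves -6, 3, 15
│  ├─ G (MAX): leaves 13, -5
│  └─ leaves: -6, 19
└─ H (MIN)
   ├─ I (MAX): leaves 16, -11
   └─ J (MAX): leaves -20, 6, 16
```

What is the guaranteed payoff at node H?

I: max(16, -11) = 16
J: max(-20, 6, 16) = 16
H: min(16, 16) = 16

16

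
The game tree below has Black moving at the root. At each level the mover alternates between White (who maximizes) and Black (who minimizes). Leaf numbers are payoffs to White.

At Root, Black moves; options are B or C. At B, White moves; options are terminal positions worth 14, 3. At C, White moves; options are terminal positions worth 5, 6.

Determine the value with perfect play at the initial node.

6

B (White): max(14, 3) = 14
C (White): max(5, 6) = 6
Root (Black): min(14, 6) = 6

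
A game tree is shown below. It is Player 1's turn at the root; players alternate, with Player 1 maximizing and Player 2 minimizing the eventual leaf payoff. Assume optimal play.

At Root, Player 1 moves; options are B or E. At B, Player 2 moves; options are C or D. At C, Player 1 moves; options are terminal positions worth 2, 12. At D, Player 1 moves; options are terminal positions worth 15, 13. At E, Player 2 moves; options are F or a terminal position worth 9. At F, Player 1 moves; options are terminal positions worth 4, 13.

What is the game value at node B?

12

C: max(2, 12) = 12
D: max(15, 13) = 15
B: min(12, 15) = 12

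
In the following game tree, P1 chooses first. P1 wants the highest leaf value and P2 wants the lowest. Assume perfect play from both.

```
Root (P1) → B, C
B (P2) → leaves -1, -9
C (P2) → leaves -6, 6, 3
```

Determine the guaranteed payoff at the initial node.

-6

B (P2): min(-1, -9) = -9
C (P2): min(-6, 6, 3) = -6
Root (P1): max(-9, -6) = -6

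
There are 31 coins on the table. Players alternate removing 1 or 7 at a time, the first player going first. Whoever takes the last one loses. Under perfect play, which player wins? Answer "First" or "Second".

Compute winning (W) and losing (L) positions by backward induction:
i:   0  1  2  3  4  5  6  7  8  9 10 11 12 13 14 15 16 17 18 19 20 21 22 23 24 25 26 27 28 29 30 31
     W  L  W  L  W  L  W  L  W  L  W  L  W  L  W  L  W  L  W  L  W  L  W  L  W  L  W  L  W  L  W  L
Position 31 is L, so the second player wins.

Second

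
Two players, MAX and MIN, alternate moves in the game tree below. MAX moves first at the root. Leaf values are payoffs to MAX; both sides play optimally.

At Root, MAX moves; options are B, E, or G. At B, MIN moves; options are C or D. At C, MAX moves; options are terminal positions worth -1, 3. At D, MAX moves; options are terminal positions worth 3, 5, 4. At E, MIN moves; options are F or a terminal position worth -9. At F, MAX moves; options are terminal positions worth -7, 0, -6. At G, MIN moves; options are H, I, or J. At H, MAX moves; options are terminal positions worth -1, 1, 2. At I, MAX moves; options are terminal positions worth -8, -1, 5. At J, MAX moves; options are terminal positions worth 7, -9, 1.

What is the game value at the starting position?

C (MAX): max(-1, 3) = 3
D (MAX): max(3, 5, 4) = 5
B (MIN): min(3, 5) = 3
F (MAX): max(-7, 0, -6) = 0
E (MIN): min(0, -9) = -9
H (MAX): max(-1, 1, 2) = 2
I (MAX): max(-8, -1, 5) = 5
J (MAX): max(7, -9, 1) = 7
G (MIN): min(2, 5, 7) = 2
Root (MAX): max(3, -9, 2) = 3

3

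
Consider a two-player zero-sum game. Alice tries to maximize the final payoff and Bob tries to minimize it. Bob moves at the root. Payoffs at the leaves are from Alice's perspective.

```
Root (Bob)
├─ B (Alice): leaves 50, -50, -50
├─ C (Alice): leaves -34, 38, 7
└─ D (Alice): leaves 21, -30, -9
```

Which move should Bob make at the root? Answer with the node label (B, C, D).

D

B (Alice): max(50, -50, -50) = 50
C (Alice): max(-34, 38, 7) = 38
D (Alice): max(21, -30, -9) = 21
Root (Bob): min(50, 38, 21) = 21
Bob picks the child with the lowest value: D (value 21).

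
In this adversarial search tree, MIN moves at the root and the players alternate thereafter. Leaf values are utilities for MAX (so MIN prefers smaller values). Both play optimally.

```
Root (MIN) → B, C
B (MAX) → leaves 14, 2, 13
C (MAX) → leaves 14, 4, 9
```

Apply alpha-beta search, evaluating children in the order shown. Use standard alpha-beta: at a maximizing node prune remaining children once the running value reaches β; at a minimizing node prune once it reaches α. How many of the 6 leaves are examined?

B [α=-∞,β=+∞]: v=14
C [α=-∞,β=14]: v=14 after child 1 ≥ β → β-cutoff, skip 2
Root [α=-∞,β=+∞]: v=14
Leaves evaluated: 4 of 6.

4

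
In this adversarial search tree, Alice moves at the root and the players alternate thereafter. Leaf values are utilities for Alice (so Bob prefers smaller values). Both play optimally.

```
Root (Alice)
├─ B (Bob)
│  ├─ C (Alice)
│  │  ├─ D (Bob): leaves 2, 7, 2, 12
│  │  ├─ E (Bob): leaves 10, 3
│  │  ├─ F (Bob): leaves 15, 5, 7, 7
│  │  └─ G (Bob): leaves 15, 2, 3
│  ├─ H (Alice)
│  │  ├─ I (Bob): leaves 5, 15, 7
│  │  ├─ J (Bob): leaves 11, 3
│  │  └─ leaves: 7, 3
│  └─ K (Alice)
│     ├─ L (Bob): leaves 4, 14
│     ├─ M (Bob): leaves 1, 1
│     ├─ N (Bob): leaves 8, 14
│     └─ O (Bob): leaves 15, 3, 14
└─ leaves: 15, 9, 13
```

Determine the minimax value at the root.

15

D (Bob): min(2, 7, 2, 12) = 2
E (Bob): min(10, 3) = 3
F (Bob): min(15, 5, 7, 7) = 5
G (Bob): min(15, 2, 3) = 2
C (Alice): max(2, 3, 5, 2) = 5
I (Bob): min(5, 15, 7) = 5
J (Bob): min(11, 3) = 3
H (Alice): max(5, 3, 7, 3) = 7
L (Bob): min(4, 14) = 4
M (Bob): min(1, 1) = 1
N (Bob): min(8, 14) = 8
O (Bob): min(15, 3, 14) = 3
K (Alice): max(4, 1, 8, 3) = 8
B (Bob): min(5, 7, 8) = 5
Root (Alice): max(5, 15, 9, 13) = 15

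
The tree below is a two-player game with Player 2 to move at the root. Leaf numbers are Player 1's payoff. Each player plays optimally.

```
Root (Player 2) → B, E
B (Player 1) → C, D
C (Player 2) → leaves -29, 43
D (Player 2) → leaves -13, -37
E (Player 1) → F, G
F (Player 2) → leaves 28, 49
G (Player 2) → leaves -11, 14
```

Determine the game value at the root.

C (Player 2): min(-29, 43) = -29
D (Player 2): min(-13, -37) = -37
B (Player 1): max(-29, -37) = -29
F (Player 2): min(28, 49) = 28
G (Player 2): min(-11, 14) = -11
E (Player 1): max(28, -11) = 28
Root (Player 2): min(-29, 28) = -29

-29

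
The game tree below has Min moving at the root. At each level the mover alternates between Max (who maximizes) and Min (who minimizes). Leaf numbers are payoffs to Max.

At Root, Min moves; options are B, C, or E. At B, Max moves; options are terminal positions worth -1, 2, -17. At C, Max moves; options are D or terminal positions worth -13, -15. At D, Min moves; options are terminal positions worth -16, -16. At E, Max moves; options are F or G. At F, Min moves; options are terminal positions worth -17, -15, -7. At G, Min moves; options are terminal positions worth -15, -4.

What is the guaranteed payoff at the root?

-15

B (Max): max(-1, 2, -17) = 2
D (Min): min(-16, -16) = -16
C (Max): max(-16, -13, -15) = -13
F (Min): min(-17, -15, -7) = -17
G (Min): min(-15, -4) = -15
E (Max): max(-17, -15) = -15
Root (Min): min(2, -13, -15) = -15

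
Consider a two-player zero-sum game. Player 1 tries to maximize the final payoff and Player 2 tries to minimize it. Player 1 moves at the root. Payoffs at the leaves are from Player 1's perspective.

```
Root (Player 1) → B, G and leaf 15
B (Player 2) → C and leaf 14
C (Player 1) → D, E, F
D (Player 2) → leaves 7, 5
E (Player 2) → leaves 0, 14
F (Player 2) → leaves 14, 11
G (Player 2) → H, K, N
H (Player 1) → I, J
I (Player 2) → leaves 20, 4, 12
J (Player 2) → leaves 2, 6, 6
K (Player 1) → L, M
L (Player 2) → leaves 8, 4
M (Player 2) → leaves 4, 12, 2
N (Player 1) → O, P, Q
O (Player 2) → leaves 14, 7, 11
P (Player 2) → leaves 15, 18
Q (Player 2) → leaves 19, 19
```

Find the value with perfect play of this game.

D (Player 2): min(7, 5) = 5
E (Player 2): min(0, 14) = 0
F (Player 2): min(14, 11) = 11
C (Player 1): max(5, 0, 11) = 11
B (Player 2): min(11, 14) = 11
I (Player 2): min(20, 4, 12) = 4
J (Player 2): min(2, 6, 6) = 2
H (Player 1): max(4, 2) = 4
L (Player 2): min(8, 4) = 4
M (Player 2): min(4, 12, 2) = 2
K (Player 1): max(4, 2) = 4
O (Player 2): min(14, 7, 11) = 7
P (Player 2): min(15, 18) = 15
Q (Player 2): min(19, 19) = 19
N (Player 1): max(7, 15, 19) = 19
G (Player 2): min(4, 4, 19) = 4
Root (Player 1): max(11, 4, 15) = 15

15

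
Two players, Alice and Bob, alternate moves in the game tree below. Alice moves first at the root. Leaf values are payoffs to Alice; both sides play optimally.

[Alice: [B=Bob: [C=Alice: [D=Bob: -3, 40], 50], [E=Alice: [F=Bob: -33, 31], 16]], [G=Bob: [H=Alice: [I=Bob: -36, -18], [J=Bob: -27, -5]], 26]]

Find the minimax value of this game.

D (Bob): min(-3, 40) = -3
C (Alice): max(-3, 50) = 50
F (Bob): min(-33, 31) = -33
E (Alice): max(-33, 16) = 16
B (Bob): min(50, 16) = 16
I (Bob): min(-36, -18) = -36
J (Bob): min(-27, -5) = -27
H (Alice): max(-36, -27) = -27
G (Bob): min(-27, 26) = -27
Root (Alice): max(16, -27) = 16

16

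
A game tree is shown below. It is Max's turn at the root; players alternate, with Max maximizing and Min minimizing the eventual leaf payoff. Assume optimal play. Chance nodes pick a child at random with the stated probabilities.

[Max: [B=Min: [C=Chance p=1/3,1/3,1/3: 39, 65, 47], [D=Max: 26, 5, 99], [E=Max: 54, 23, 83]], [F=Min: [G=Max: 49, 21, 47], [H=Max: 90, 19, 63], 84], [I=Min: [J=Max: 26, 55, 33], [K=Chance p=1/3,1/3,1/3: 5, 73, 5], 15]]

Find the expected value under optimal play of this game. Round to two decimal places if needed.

50.33

C (Chance): 1/3·39 + 1/3·65 + 1/3·47 = 50.33
D (Max): max(26, 5, 99) = 99
E (Max): max(54, 23, 83) = 83
B (Min): min(50.33, 99, 83) = 50.33
G (Max): max(49, 21, 47) = 49
H (Max): max(90, 19, 63) = 90
F (Min): min(49, 90, 84) = 49
J (Max): max(26, 55, 33) = 55
K (Chance): 1/3·5 + 1/3·73 + 1/3·5 = 27.67
I (Min): min(55, 27.67, 15) = 15
Root (Max): max(50.33, 49, 15) = 50.33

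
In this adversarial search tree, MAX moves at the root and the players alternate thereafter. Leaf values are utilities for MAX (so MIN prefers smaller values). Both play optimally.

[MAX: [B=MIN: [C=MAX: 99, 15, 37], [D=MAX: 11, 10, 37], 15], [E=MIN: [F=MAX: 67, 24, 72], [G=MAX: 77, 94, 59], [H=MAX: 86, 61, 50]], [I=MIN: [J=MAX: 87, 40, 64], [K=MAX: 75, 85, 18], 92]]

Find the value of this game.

85

C (MAX): max(99, 15, 37) = 99
D (MAX): max(11, 10, 37) = 37
B (MIN): min(99, 37, 15) = 15
F (MAX): max(67, 24, 72) = 72
G (MAX): max(77, 94, 59) = 94
H (MAX): max(86, 61, 50) = 86
E (MIN): min(72, 94, 86) = 72
J (MAX): max(87, 40, 64) = 87
K (MAX): max(75, 85, 18) = 85
I (MIN): min(87, 85, 92) = 85
Root (MAX): max(15, 72, 85) = 85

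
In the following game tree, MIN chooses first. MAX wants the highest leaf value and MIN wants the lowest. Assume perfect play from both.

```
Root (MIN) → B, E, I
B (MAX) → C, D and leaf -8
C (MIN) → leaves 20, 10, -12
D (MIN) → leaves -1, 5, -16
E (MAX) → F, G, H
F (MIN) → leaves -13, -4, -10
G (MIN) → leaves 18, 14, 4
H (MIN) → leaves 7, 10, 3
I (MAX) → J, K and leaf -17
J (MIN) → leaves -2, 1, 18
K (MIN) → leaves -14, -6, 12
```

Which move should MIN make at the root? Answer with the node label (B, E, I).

C (MIN): min(20, 10, -12) = -12
D (MIN): min(-1, 5, -16) = -16
B (MAX): max(-12, -16, -8) = -8
F (MIN): min(-13, -4, -10) = -13
G (MIN): min(18, 14, 4) = 4
H (MIN): min(7, 10, 3) = 3
E (MAX): max(-13, 4, 3) = 4
J (MIN): min(-2, 1, 18) = -2
K (MIN): min(-14, -6, 12) = -14
I (MAX): max(-2, -14, -17) = -2
Root (MIN): min(-8, 4, -2) = -8
MIN picks the child with the lowest value: B (value -8).

B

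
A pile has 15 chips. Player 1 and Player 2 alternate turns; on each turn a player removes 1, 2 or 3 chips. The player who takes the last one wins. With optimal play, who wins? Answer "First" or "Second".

Mark each pile size as W (mover wins) or L (mover loses):
i:   0  1  2  3  4  5  6  7  8  9 10 11 12 13 14 15
     L  W  W  W  L  W  W  W  L  W  W  W  L  W  W  W
Position 15 is W, so the first player wins.

First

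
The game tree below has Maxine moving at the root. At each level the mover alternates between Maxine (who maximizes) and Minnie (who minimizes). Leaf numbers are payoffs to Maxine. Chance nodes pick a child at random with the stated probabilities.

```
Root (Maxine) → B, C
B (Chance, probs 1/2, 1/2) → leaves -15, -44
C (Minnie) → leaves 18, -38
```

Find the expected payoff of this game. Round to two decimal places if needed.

-29.5

B (Chance): 1/2·-15 + 1/2·-44 = -29.5
C (Minnie): min(18, -38) = -38
Root (Maxine): max(-29.5, -38) = -29.5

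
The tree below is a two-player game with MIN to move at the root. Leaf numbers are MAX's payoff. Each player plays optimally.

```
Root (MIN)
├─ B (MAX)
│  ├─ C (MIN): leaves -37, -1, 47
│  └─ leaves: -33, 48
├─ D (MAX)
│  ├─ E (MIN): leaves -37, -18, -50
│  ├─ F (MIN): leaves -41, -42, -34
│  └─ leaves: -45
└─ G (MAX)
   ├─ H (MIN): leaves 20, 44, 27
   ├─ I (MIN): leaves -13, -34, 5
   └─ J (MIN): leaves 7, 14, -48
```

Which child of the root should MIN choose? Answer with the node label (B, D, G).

C (MIN): min(-37, -1, 47) = -37
B (MAX): max(-37, -33, 48) = 48
E (MIN): min(-37, -18, -50) = -50
F (MIN): min(-41, -42, -34) = -42
D (MAX): max(-50, -42, -45) = -42
H (MIN): min(20, 44, 27) = 20
I (MIN): min(-13, -34, 5) = -34
J (MIN): min(7, 14, -48) = -48
G (MAX): max(20, -34, -48) = 20
Root (MIN): min(48, -42, 20) = -42
MIN picks the child with the lowest value: D (value -42).

D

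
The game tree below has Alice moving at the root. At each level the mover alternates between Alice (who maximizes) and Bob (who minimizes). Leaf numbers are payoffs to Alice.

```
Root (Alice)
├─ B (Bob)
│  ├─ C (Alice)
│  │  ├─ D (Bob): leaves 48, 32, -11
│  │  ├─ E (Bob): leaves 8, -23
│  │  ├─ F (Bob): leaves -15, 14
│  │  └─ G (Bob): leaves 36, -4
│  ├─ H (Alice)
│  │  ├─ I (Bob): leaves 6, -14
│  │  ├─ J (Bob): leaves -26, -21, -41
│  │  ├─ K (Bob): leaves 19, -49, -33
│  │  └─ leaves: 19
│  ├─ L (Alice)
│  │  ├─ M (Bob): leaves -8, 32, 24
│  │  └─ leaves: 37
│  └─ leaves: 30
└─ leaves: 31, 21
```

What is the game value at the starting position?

31

D (Bob): min(48, 32, -11) = -11
E (Bob): min(8, -23) = -23
F (Bob): min(-15, 14) = -15
G (Bob): min(36, -4) = -4
C (Alice): max(-11, -23, -15, -4) = -4
I (Bob): min(6, -14) = -14
J (Bob): min(-26, -21, -41) = -41
K (Bob): min(19, -49, -33) = -49
H (Alice): max(-14, -41, -49, 19) = 19
M (Bob): min(-8, 32, 24) = -8
L (Alice): max(-8, 37) = 37
B (Bob): min(-4, 19, 37, 30) = -4
Root (Alice): max(-4, 31, 21) = 31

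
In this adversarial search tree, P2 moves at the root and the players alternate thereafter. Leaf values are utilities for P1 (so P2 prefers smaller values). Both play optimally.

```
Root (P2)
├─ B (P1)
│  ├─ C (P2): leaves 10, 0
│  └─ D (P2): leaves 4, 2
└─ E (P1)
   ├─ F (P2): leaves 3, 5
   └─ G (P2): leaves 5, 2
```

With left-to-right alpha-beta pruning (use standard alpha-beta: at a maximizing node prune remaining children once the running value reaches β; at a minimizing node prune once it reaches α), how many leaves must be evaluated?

C [α=-∞,β=+∞]: v=0
D [α=0,β=+∞]: v=2
B [α=-∞,β=+∞]: v=2
F [α=-∞,β=2]: v=3
E [α=-∞,β=2]: v=3 after child 1 ≥ β → β-cutoff, skip 1
Root [α=-∞,β=+∞]: v=2
Leaves evaluated: 6 of 8.

6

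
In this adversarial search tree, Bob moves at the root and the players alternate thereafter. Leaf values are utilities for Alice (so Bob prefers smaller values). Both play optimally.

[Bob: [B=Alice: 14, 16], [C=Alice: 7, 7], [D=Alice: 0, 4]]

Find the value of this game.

B (Alice): max(14, 16) = 16
C (Alice): max(7, 7) = 7
D (Alice): max(0, 4) = 4
Root (Bob): min(16, 7, 4) = 4

4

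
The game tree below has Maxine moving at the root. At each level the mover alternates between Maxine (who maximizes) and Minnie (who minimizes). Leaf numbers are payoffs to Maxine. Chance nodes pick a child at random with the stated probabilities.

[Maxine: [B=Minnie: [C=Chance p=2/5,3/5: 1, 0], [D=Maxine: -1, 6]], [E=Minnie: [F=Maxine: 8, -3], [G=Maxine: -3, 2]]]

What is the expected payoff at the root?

2

C (Chance): 2/5·1 + 3/5·0 = 0.4
D (Maxine): max(-1, 6) = 6
B (Minnie): min(0.4, 6) = 0.4
F (Maxine): max(8, -3) = 8
G (Maxine): max(-3, 2) = 2
E (Minnie): min(8, 2) = 2
Root (Maxine): max(0.4, 2) = 2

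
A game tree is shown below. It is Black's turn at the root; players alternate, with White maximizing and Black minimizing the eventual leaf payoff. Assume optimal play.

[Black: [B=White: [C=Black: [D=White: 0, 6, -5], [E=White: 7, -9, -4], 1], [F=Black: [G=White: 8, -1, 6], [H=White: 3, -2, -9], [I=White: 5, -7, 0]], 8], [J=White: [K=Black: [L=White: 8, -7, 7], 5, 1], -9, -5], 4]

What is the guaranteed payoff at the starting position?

1

D (White): max(0, 6, -5) = 6
E (White): max(7, -9, -4) = 7
C (Black): min(6, 7, 1) = 1
G (White): max(8, -1, 6) = 8
H (White): max(3, -2, -9) = 3
I (White): max(5, -7, 0) = 5
F (Black): min(8, 3, 5) = 3
B (White): max(1, 3, 8) = 8
L (White): max(8, -7, 7) = 8
K (Black): min(8, 5, 1) = 1
J (White): max(1, -9, -5) = 1
Root (Black): min(8, 1, 4) = 1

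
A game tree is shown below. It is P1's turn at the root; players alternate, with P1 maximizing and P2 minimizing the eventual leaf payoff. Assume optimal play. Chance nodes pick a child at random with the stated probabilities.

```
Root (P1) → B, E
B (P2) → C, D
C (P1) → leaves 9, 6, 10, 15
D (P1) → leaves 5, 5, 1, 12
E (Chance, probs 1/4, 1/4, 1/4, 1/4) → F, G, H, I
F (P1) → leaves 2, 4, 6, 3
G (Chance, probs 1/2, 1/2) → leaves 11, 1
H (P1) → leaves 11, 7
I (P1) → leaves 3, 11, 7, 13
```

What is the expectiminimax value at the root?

C (P1): max(9, 6, 10, 15) = 15
D (P1): max(5, 5, 1, 12) = 12
B (P2): min(15, 12) = 12
F (P1): max(2, 4, 6, 3) = 6
G (Chance): 1/2·11 + 1/2·1 = 6
H (P1): max(11, 7) = 11
I (P1): max(3, 11, 7, 13) = 13
E (Chance): 1/4·6 + 1/4·6 + 1/4·11 + 1/4·13 = 9
Root (P1): max(12, 9) = 12

12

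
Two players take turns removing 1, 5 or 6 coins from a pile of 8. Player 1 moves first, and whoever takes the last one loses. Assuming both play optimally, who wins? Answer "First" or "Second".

First

Positions where the player to move wins (W) vs loses (L):
i:   0  1  2  3  4  5  6  7  8
     W  L  W  L  W  L  W  W  W
Position 8 is W, so the first player wins.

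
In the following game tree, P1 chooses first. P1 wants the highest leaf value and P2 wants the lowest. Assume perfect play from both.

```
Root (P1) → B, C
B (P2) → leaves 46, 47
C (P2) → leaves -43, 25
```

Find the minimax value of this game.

46

B (P2): min(46, 47) = 46
C (P2): min(-43, 25) = -43
Root (P1): max(46, -43) = 46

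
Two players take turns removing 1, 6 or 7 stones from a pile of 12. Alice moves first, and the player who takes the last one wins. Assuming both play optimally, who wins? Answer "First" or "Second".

W/L table (W = player to move can force a win):
i:   0  1  2  3  4  5  6  7  8  9 10 11 12
     L  W  L  W  L  W  W  W  W  W  W  W  L
Position 12 is L, so the second player wins.

Second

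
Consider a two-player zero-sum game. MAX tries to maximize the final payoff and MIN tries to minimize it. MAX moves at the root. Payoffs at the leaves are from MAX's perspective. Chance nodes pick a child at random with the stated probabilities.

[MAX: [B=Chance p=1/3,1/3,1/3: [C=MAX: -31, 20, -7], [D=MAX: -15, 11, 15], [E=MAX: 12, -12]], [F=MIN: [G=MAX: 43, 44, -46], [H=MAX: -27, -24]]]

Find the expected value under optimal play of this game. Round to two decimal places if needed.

15.67

C (MAX): max(-31, 20, -7) = 20
D (MAX): max(-15, 11, 15) = 15
E (MAX): max(12, -12) = 12
B (Chance): 1/3·20 + 1/3·15 + 1/3·12 = 15.67
G (MAX): max(43, 44, -46) = 44
H (MAX): max(-27, -24) = -24
F (MIN): min(44, -24) = -24
Root (MAX): max(15.67, -24) = 15.67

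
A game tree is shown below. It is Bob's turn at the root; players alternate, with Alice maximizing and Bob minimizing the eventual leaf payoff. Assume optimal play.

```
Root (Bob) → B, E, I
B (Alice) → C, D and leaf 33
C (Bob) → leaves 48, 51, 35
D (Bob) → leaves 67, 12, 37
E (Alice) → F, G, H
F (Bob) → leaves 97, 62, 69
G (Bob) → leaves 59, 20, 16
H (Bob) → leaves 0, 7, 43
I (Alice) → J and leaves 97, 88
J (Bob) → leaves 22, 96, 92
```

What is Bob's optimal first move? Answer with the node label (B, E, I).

B

C (Bob): min(48, 51, 35) = 35
D (Bob): min(67, 12, 37) = 12
B (Alice): max(35, 12, 33) = 35
F (Bob): min(97, 62, 69) = 62
G (Bob): min(59, 20, 16) = 16
H (Bob): min(0, 7, 43) = 0
E (Alice): max(62, 16, 0) = 62
J (Bob): min(22, 96, 92) = 22
I (Alice): max(22, 97, 88) = 97
Root (Bob): min(35, 62, 97) = 35
Bob picks the child with the lowest value: B (value 35).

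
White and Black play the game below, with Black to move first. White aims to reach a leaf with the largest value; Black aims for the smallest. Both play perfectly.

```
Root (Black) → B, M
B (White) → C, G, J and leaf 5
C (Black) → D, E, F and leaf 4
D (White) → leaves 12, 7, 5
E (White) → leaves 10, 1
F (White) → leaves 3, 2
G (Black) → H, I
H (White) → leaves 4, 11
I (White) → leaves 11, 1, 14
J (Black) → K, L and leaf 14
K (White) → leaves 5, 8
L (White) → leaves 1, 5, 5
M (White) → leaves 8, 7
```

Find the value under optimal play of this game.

D (White): max(12, 7, 5) = 12
E (White): max(10, 1) = 10
F (White): max(3, 2) = 3
C (Black): min(12, 10, 3, 4) = 3
H (White): max(4, 11) = 11
I (White): max(11, 1, 14) = 14
G (Black): min(11, 14) = 11
K (White): max(5, 8) = 8
L (White): max(1, 5, 5) = 5
J (Black): min(8, 5, 14) = 5
B (White): max(3, 11, 5, 5) = 11
M (White): max(8, 7) = 8
Root (Black): min(11, 8) = 8

8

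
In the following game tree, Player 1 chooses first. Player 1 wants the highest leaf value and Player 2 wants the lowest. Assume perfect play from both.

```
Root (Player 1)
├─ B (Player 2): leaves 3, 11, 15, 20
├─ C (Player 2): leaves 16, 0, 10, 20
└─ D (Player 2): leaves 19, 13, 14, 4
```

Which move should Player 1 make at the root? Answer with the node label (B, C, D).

D

B (Player 2): min(3, 11, 15, 20) = 3
C (Player 2): min(16, 0, 10, 20) = 0
D (Player 2): min(19, 13, 14, 4) = 4
Root (Player 1): max(3, 0, 4) = 4
Player 1 picks the child with the highest value: D (value 4).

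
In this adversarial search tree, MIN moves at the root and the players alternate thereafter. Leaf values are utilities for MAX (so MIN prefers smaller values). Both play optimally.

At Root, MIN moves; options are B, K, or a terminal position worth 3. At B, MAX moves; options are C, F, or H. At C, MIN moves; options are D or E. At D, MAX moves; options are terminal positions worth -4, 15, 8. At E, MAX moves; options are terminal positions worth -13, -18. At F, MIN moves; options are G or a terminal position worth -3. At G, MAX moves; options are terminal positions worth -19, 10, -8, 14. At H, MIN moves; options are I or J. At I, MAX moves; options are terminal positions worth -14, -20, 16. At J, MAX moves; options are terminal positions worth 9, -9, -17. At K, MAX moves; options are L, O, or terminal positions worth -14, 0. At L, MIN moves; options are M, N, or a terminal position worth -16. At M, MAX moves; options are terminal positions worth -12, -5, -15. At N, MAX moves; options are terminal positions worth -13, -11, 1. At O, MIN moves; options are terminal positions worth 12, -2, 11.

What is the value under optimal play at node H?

I: max(-14, -20, 16) = 16
J: max(9, -9, -17) = 9
H: min(16, 9) = 9

9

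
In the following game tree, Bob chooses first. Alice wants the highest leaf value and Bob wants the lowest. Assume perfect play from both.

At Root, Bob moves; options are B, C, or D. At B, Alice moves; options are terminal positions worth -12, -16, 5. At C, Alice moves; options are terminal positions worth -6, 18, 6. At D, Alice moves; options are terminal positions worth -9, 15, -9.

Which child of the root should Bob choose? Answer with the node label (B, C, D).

B (Alice): max(-12, -16, 5) = 5
C (Alice): max(-6, 18, 6) = 18
D (Alice): max(-9, 15, -9) = 15
Root (Bob): min(5, 18, 15) = 5
Bob picks the child with the lowest value: B (value 5).

B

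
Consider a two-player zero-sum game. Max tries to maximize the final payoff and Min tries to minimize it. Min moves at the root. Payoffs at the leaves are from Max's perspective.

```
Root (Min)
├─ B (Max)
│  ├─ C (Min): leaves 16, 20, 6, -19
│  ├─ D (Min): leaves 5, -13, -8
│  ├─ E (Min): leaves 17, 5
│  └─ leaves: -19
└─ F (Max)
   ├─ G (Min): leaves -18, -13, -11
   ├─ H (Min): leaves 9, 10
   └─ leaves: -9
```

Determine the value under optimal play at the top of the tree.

C (Min): min(16, 20, 6, -19) = -19
D (Min): min(5, -13, -8) = -13
E (Min): min(17, 5) = 5
B (Max): max(-19, -13, 5, -19) = 5
G (Min): min(-18, -13, -11) = -18
H (Min): min(9, 10) = 9
F (Max): max(-18, 9, -9) = 9
Root (Min): min(5, 9) = 5

5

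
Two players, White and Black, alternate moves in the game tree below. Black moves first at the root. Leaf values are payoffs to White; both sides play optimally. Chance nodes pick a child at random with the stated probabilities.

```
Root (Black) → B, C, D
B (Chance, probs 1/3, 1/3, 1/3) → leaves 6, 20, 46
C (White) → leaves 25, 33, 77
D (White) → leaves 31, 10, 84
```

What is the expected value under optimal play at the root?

B (Chance): 1/3·6 + 1/3·20 + 1/3·46 = 24
C (White): max(25, 33, 77) = 77
D (White): max(31, 10, 84) = 84
Root (Black): min(24, 77, 84) = 24

24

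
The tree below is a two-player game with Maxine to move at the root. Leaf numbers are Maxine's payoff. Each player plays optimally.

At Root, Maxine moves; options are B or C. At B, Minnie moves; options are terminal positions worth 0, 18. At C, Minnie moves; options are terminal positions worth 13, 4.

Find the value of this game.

4

B (Minnie): min(0, 18) = 0
C (Minnie): min(13, 4) = 4
Root (Maxine): max(0, 4) = 4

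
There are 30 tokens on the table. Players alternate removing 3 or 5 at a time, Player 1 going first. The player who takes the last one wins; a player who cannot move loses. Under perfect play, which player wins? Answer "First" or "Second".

First

W/L table (W = player to move can force a win):
i:   0  1  2  3  4  5  6  7  8  9 10 11 12 13 14 15 16 17 18 19 20 21 22 23 24 25 26 27 28 29 30
     L  L  L  W  W  W  W  W  L  L  L  W  W  W  W  W  L  L  L  W  W  W  W  W  L  L  L  W  W  W  W
Position 30 is W, so the first player wins.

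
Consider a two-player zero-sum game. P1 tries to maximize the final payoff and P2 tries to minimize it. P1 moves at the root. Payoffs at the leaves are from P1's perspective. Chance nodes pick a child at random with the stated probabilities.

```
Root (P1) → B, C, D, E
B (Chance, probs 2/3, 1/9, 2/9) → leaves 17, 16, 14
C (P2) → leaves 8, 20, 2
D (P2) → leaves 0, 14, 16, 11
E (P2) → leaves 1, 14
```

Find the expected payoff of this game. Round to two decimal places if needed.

B (Chance): 2/3·17 + 1/9·16 + 2/9·14 = 16.22
C (P2): min(8, 20, 2) = 2
D (P2): min(0, 14, 16, 11) = 0
E (P2): min(1, 14) = 1
Root (P1): max(16.22, 2, 0, 1) = 16.22

16.22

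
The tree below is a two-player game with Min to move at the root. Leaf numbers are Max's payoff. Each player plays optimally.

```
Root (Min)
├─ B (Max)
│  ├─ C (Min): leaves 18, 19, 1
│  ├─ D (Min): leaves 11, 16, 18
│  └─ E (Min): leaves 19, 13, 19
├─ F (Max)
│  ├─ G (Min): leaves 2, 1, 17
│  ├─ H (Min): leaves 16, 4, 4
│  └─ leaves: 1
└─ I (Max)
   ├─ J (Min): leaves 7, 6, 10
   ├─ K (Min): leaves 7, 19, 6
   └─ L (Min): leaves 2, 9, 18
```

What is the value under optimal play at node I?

6

J: min(7, 6, 10) = 6
K: min(7, 19, 6) = 6
L: min(2, 9, 18) = 2
I: max(6, 6, 2) = 6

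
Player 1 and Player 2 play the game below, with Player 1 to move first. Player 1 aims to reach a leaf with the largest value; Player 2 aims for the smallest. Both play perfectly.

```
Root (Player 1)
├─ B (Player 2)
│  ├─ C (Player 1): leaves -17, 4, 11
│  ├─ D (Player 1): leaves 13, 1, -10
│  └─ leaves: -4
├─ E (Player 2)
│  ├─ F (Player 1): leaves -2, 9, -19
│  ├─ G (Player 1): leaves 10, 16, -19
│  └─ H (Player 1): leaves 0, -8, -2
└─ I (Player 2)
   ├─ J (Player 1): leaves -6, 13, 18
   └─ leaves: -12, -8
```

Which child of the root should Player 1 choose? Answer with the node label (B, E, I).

E

C (Player 1): max(-17, 4, 11) = 11
D (Player 1): max(13, 1, -10) = 13
B (Player 2): min(11, 13, -4) = -4
F (Player 1): max(-2, 9, -19) = 9
G (Player 1): max(10, 16, -19) = 16
H (Player 1): max(0, -8, -2) = 0
E (Player 2): min(9, 16, 0) = 0
J (Player 1): max(-6, 13, 18) = 18
I (Player 2): min(18, -12, -8) = -12
Root (Player 1): max(-4, 0, -12) = 0
Player 1 picks the child with the highest value: E (value 0).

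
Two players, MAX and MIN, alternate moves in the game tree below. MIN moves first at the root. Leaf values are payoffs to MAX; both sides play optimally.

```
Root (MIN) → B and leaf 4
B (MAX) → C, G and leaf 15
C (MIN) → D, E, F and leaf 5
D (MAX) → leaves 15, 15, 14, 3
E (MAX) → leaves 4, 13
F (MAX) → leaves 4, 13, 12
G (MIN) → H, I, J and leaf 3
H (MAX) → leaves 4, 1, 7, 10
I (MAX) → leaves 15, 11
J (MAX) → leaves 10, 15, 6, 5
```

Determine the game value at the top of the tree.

D (MAX): max(15, 15, 14, 3) = 15
E (MAX): max(4, 13) = 13
F (MAX): max(4, 13, 12) = 13
C (MIN): min(15, 13, 13, 5) = 5
H (MAX): max(4, 1, 7, 10) = 10
I (MAX): max(15, 11) = 15
J (MAX): max(10, 15, 6, 5) = 15
G (MIN): min(10, 15, 15, 3) = 3
B (MAX): max(5, 3, 15) = 15
Root (MIN): min(15, 4) = 4

4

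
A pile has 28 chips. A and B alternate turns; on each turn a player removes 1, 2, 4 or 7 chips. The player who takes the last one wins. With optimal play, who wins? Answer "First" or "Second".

Compute winning (W) and losing (L) positions by backward induction:
i:   0  1  2  3  4  5  6  7  8  9 10 11 12 13 14 15 16 17 18 19 20 21 22 23 24 25 26 27 28
     L  W  W  L  W  W  L  W  W  L  W  W  L  W  W  L  W  W  L  W  W  L  W  W  L  W  W  L  W
Position 28 is W, so the first player wins.

First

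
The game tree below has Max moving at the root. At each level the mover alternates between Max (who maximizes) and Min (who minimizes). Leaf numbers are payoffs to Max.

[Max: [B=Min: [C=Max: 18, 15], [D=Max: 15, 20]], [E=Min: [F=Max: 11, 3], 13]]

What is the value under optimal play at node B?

C: max(18, 15) = 18
D: max(15, 20) = 20
B: min(18, 20) = 18

18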